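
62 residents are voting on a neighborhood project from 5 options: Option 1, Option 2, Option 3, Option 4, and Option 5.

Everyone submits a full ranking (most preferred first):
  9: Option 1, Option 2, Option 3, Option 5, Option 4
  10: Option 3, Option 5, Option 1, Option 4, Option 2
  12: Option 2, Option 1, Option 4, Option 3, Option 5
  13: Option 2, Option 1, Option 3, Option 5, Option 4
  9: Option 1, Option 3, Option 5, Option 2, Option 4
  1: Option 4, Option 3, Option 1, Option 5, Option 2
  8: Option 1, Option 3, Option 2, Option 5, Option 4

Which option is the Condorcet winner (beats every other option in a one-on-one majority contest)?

Option 1 vs Option 2: 37–25
Option 1 vs Option 3: 51–11
Option 1 vs Option 4: 61–1
Option 1 vs Option 5: 52–10
Option 1 beats every other option.

Option 1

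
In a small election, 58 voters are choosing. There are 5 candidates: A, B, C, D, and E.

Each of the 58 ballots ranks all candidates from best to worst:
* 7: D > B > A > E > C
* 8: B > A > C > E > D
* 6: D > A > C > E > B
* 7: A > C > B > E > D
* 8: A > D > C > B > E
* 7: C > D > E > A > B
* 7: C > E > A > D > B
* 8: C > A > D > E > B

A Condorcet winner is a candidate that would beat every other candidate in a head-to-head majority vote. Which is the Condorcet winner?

A

A vs B: 43–15
A vs C: 36–22
A vs D: 38–20
A vs E: 44–14
A beats every other candidate.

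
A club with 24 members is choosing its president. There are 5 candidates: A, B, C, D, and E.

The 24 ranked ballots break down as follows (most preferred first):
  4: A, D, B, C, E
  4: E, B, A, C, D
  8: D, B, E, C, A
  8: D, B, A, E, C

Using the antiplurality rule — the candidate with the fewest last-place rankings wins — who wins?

B

Last-place votes: A 8, B 0, C 8, D 4, E 4.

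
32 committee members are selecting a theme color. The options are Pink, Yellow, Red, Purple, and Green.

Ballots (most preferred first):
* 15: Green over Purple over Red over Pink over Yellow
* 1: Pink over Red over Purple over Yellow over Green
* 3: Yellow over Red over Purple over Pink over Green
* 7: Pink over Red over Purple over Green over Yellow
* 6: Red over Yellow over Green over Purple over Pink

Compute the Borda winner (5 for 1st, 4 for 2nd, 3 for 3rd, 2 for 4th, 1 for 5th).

Pink: 15×2 + 1×5 + 3×2 + 7×5 + 6×1 = 82
Yellow: 15×1 + 1×2 + 3×5 + 7×1 + 6×4 = 63
Red: 15×3 + 1×4 + 3×4 + 7×4 + 6×5 = 119
Purple: 15×4 + 1×3 + 3×3 + 7×3 + 6×2 = 105
Green: 15×5 + 1×1 + 3×1 + 7×2 + 6×3 = 111

Red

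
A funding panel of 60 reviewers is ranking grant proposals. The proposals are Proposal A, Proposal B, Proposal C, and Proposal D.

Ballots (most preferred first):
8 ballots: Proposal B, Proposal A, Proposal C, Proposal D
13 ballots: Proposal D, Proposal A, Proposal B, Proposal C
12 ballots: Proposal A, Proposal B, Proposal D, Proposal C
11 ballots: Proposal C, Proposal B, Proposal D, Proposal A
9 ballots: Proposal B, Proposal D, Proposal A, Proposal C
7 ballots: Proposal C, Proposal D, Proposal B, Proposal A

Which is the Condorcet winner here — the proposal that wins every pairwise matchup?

Proposal B

Proposal B vs Proposal A: 35–25
Proposal B vs Proposal C: 42–18
Proposal B vs Proposal D: 40–20
Proposal B beats every other proposal.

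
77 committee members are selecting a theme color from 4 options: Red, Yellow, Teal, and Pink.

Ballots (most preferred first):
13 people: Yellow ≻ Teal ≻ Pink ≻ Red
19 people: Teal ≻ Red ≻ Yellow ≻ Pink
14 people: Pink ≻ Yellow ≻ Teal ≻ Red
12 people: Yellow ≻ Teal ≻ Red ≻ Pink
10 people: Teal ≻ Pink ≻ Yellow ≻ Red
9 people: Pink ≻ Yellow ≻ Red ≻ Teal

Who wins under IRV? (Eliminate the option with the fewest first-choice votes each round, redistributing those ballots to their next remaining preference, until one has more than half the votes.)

Round 1: Red 0, Yellow 25, Teal 29, Pink 23. Red eliminated.
Round 2: Yellow 25, Teal 29, Pink 23. Pink eliminated.
Round 3: Yellow 48, Teal 29. Yellow has a majority (≥39).

Yellow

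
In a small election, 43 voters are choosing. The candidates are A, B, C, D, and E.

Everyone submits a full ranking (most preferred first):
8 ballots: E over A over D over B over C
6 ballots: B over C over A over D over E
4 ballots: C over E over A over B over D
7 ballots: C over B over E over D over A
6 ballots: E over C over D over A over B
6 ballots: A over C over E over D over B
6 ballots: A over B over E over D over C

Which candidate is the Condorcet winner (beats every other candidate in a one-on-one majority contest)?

C

C vs A: 23–20
C vs B: 23–20
C vs D: 29–14
C vs E: 23–20
C beats every other candidate.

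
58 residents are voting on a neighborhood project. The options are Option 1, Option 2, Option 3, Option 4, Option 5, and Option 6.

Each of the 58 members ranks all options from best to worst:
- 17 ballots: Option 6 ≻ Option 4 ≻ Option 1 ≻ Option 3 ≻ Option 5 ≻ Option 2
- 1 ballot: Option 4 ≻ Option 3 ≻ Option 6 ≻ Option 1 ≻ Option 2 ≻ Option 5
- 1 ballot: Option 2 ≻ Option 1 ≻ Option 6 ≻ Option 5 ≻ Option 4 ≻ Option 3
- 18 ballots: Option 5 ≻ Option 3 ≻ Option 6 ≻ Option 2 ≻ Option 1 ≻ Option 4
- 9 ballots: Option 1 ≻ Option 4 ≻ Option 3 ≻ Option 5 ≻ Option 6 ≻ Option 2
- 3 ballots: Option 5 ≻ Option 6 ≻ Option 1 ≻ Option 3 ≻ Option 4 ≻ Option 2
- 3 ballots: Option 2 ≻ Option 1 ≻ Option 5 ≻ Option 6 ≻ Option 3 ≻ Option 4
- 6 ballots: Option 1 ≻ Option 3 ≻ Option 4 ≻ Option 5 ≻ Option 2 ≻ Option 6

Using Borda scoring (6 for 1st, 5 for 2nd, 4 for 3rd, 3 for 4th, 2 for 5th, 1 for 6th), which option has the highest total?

Option 6

Option 1: 17×4 + 1×3 + 1×5 + 18×2 + 9×6 + 3×4 + 3×5 + 6×6 = 229
Option 2: 17×1 + 1×2 + 1×6 + 18×3 + 9×1 + 3×1 + 3×6 + 6×2 = 121
Option 3: 17×3 + 1×5 + 1×1 + 18×5 + 9×4 + 3×3 + 3×2 + 6×5 = 228
Option 4: 17×5 + 1×6 + 1×2 + 18×1 + 9×5 + 3×2 + 3×1 + 6×4 = 189
Option 5: 17×2 + 1×1 + 1×3 + 18×6 + 9×3 + 3×6 + 3×4 + 6×3 = 221
Option 6: 17×6 + 1×4 + 1×4 + 18×4 + 9×2 + 3×5 + 3×3 + 6×1 = 230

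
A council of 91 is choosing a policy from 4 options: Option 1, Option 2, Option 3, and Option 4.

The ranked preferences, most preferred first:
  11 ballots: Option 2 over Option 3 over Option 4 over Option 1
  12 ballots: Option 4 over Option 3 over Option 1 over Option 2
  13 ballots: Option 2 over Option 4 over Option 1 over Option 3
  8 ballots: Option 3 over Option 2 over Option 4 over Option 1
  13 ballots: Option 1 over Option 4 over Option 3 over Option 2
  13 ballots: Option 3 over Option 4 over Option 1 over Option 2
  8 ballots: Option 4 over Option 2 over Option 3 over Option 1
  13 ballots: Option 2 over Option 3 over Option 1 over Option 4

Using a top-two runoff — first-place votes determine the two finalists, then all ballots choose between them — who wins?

Option 3

Round 1 first-place votes: Option 1 13, Option 2 37, Option 3 21, Option 4 20. Option 2 and Option 3 advance.
Runoff: Option 2 is ranked above Option 3 on 45 ballots, Option 3 above Option 2 on 46.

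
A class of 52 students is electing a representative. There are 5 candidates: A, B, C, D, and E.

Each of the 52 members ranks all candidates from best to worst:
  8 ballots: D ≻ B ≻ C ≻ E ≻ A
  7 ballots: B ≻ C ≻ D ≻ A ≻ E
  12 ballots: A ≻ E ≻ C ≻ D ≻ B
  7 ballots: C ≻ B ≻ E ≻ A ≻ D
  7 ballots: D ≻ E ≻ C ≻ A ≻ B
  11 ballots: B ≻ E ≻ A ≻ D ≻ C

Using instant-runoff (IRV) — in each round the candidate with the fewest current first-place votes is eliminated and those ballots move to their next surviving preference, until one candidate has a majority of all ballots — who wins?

Round 1: A 12, B 18, C 7, D 15, E 0. E eliminated.
Round 2: A 12, B 18, C 7, D 15. C eliminated.
Round 3: A 12, B 25, D 15. A eliminated.
Round 4: B 25, D 27. D has a majority (≥27).

D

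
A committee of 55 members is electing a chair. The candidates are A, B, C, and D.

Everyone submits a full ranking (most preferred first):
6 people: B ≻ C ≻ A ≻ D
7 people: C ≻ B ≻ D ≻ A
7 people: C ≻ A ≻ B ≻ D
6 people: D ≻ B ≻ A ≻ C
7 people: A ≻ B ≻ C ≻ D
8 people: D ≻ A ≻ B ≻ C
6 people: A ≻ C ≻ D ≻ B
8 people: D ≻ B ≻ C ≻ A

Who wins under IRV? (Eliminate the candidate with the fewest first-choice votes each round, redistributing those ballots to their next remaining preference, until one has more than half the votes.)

C

Round 1: A 13, B 6, C 14, D 22. B eliminated.
Round 2: A 13, C 20, D 22. A eliminated.
Round 3: C 33, D 22. C has a majority (≥28).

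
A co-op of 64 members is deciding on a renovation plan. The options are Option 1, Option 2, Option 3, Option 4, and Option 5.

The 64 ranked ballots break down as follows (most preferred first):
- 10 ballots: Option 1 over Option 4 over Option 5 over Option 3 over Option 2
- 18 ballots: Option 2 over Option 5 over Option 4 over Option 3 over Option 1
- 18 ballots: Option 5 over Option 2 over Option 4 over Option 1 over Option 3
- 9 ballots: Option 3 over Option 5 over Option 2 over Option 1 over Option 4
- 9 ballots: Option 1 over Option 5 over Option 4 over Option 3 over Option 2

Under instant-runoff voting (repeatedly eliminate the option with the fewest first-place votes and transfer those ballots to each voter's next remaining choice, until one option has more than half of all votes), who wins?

Round 1: Option 1 19, Option 2 18, Option 3 9, Option 4 0, Option 5 18. Option 4 eliminated.
Round 2: Option 1 19, Option 2 18, Option 3 9, Option 5 18. Option 3 eliminated.
Round 3: Option 1 19, Option 2 18, Option 5 27. Option 2 eliminated.
Round 4: Option 1 19, Option 5 45. Option 5 has a majority (≥33).

Option 5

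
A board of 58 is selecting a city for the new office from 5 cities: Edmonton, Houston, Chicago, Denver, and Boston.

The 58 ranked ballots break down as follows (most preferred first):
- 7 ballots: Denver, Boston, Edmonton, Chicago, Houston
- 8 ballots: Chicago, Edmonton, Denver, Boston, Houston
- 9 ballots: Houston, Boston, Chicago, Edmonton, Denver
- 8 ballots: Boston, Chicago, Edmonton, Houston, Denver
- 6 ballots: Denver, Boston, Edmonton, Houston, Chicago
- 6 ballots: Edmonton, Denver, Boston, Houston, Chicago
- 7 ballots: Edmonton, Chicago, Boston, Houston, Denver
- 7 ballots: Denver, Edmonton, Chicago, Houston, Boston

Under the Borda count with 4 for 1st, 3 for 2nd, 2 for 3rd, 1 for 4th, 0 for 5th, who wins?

Edmonton

Edmonton: 7×2 + 8×3 + 9×1 + 8×2 + 6×2 + 6×4 + 7×4 + 7×3 = 148
Houston: 7×0 + 8×0 + 9×4 + 8×1 + 6×1 + 6×1 + 7×1 + 7×1 = 70
Chicago: 7×1 + 8×4 + 9×2 + 8×3 + 6×0 + 6×0 + 7×3 + 7×2 = 116
Denver: 7×4 + 8×2 + 9×0 + 8×0 + 6×4 + 6×3 + 7×0 + 7×4 = 114
Boston: 7×3 + 8×1 + 9×3 + 8×4 + 6×3 + 6×2 + 7×2 + 7×0 = 132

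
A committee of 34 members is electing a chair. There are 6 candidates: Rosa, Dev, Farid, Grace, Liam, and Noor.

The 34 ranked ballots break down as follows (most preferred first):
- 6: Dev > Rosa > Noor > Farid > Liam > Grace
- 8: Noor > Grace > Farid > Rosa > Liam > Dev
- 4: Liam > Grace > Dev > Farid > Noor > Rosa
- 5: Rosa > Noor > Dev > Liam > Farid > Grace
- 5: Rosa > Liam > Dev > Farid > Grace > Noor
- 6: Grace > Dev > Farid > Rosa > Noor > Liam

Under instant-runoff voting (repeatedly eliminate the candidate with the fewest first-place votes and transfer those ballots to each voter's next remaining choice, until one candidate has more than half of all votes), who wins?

Grace

Round 1: Rosa 10, Dev 6, Farid 0, Grace 6, Liam 4, Noor 8. Farid eliminated.
Round 2: Rosa 10, Dev 6, Grace 6, Liam 4, Noor 8. Liam eliminated.
Round 3: Rosa 10, Dev 6, Grace 10, Noor 8. Dev eliminated.
Round 4: Rosa 16, Grace 10, Noor 8. Noor eliminated.
Round 5: Rosa 16, Grace 18. Grace has a majority (≥18).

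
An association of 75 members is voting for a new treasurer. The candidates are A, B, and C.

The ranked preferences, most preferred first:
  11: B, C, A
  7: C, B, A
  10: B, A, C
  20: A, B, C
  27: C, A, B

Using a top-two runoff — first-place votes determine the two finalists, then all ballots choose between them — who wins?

Round 1 first-place votes: A 20, B 21, C 34. C and B advance.
Runoff: C is ranked above B on 34 ballots, B above C on 41.

B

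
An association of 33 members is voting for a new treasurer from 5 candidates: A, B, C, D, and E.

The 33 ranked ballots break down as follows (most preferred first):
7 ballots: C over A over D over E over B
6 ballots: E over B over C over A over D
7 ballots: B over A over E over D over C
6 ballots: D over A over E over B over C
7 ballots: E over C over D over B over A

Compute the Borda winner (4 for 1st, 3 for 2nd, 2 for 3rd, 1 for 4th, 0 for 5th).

A: 7×3 + 6×1 + 7×3 + 6×3 + 7×0 = 66
B: 7×0 + 6×3 + 7×4 + 6×1 + 7×1 = 59
C: 7×4 + 6×2 + 7×0 + 6×0 + 7×3 = 61
D: 7×2 + 6×0 + 7×1 + 6×4 + 7×2 = 59
E: 7×1 + 6×4 + 7×2 + 6×2 + 7×4 = 85

E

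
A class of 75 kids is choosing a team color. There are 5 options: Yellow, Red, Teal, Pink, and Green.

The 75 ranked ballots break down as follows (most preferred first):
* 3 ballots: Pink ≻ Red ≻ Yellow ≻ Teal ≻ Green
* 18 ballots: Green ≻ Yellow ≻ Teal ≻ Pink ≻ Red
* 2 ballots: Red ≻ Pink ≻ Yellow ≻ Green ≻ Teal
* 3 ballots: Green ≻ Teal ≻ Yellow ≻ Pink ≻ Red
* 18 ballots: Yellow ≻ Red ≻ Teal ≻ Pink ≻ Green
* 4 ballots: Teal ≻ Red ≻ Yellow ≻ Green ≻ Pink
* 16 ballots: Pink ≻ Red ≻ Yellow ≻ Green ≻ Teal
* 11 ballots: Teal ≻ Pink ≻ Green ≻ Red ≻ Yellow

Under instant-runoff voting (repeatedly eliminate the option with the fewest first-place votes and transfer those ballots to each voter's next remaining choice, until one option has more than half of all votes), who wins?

Yellow

Round 1: Yellow 18, Red 2, Teal 15, Pink 19, Green 21. Red eliminated.
Round 2: Yellow 18, Teal 15, Pink 21, Green 21. Teal eliminated.
Round 3: Yellow 22, Pink 32, Green 21. Green eliminated.
Round 4: Yellow 43, Pink 32. Yellow has a majority (≥38).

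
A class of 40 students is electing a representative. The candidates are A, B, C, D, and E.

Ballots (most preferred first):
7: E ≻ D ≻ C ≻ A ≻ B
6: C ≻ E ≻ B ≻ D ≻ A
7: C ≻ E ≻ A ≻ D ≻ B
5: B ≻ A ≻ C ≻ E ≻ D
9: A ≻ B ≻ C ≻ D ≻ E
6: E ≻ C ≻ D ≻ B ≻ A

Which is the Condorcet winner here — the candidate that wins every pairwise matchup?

C

C vs A: 26–14
C vs B: 26–14
C vs D: 33–7
C vs E: 27–13
C beats every other candidate.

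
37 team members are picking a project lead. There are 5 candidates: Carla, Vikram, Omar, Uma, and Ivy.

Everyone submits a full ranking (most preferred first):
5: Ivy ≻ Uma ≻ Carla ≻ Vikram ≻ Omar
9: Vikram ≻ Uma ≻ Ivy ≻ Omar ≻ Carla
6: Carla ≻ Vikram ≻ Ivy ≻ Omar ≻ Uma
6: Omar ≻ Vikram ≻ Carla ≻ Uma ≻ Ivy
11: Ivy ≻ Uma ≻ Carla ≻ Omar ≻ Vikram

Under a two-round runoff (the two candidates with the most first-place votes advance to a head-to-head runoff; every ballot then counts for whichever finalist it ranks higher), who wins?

Vikram

Round 1 first-place votes: Carla 6, Vikram 9, Omar 6, Uma 0, Ivy 16. Ivy and Vikram advance.
Runoff: Ivy is ranked above Vikram on 16 ballots, Vikram above Ivy on 21.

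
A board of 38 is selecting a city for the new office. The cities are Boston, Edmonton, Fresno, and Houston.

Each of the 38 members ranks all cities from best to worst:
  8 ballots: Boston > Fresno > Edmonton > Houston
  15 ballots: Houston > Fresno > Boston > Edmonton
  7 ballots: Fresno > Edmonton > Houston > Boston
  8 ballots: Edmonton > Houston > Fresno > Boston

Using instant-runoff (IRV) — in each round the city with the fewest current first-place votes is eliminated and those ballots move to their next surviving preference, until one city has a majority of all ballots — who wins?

Edmonton

Round 1: Boston 8, Edmonton 8, Fresno 7, Houston 15. Fresno eliminated.
Round 2: Boston 8, Edmonton 15, Houston 15. Boston eliminated.
Round 3: Edmonton 23, Houston 15. Edmonton has a majority (≥20).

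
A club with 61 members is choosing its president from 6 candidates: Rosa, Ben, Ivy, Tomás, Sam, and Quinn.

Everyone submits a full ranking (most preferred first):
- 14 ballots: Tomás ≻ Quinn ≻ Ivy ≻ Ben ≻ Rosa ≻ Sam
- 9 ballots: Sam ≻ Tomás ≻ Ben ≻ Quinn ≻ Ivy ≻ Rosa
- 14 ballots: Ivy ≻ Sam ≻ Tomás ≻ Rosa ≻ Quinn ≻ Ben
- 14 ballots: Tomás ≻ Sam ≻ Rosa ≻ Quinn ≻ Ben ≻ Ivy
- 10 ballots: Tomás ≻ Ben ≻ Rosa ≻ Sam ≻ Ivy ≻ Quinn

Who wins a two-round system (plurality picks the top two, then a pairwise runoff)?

Tomás

Round 1 first-place votes: Rosa 0, Ben 0, Ivy 14, Tomás 38, Sam 9, Quinn 0. Tomás and Ivy advance.
Runoff: Tomás is ranked above Ivy on 47 ballots, Ivy above Tomás on 14.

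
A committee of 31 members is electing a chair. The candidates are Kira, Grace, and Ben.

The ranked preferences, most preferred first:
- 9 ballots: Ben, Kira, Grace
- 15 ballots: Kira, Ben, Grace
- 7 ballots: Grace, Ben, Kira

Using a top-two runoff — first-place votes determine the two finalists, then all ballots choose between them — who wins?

Round 1 first-place votes: Kira 15, Grace 7, Ben 9. Kira and Ben advance.
Runoff: Kira is ranked above Ben on 15 ballots, Ben above Kira on 16.

Ben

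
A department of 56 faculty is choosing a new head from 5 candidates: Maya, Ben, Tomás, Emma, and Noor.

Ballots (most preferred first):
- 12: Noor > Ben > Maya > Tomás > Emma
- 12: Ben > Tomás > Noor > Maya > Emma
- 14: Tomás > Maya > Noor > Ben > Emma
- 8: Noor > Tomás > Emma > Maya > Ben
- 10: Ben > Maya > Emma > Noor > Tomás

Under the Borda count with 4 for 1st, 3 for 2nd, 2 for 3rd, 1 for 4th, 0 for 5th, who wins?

Maya: 12×2 + 12×1 + 14×3 + 8×1 + 10×3 = 116
Ben: 12×3 + 12×4 + 14×1 + 8×0 + 10×4 = 138
Tomás: 12×1 + 12×3 + 14×4 + 8×3 + 10×0 = 128
Emma: 12×0 + 12×0 + 14×0 + 8×2 + 10×2 = 36
Noor: 12×4 + 12×2 + 14×2 + 8×4 + 10×1 = 142

Noor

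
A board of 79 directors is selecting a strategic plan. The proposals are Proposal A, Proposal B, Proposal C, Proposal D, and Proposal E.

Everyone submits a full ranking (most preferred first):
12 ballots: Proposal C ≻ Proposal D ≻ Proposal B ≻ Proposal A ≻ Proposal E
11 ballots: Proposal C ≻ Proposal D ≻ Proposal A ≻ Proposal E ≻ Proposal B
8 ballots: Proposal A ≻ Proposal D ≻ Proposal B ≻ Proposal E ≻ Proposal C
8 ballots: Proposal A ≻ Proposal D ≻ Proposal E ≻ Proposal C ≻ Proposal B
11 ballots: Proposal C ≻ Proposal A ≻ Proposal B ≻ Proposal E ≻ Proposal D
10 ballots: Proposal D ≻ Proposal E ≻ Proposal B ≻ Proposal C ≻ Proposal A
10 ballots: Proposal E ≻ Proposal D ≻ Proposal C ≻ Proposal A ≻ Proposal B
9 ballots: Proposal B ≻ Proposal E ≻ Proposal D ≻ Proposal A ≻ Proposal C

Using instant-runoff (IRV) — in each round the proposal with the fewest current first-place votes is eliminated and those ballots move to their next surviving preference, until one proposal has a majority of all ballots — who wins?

Proposal E

Round 1: Proposal A 16, Proposal B 9, Proposal C 34, Proposal D 10, Proposal E 10. Proposal B eliminated.
Round 2: Proposal A 16, Proposal C 34, Proposal D 10, Proposal E 19. Proposal D eliminated.
Round 3: Proposal A 16, Proposal C 34, Proposal E 29. Proposal A eliminated.
Round 4: Proposal C 34, Proposal E 45. Proposal E has a majority (≥40).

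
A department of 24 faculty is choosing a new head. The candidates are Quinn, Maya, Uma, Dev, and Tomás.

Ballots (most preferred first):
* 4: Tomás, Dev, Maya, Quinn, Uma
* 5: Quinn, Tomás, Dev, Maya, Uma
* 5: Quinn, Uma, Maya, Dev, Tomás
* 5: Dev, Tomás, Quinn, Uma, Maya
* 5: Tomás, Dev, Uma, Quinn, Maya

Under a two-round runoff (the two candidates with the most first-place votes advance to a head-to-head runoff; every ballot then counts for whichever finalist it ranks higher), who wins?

Tomás

Round 1 first-place votes: Quinn 10, Maya 0, Uma 0, Dev 5, Tomás 9. Quinn and Tomás advance.
Runoff: Quinn is ranked above Tomás on 10 ballots, Tomás above Quinn on 14.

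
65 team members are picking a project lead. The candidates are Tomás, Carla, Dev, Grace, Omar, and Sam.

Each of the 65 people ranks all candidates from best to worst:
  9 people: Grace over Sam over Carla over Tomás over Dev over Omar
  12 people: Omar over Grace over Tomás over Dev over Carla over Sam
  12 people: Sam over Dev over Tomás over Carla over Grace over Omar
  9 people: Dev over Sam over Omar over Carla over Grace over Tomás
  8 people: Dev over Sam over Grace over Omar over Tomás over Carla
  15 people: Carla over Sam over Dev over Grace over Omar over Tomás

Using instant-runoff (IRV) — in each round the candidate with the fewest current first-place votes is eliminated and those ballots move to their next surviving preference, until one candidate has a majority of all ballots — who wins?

Sam

Round 1: Tomás 0, Carla 15, Dev 17, Grace 9, Omar 12, Sam 12. Tomás eliminated.
Round 2: Carla 15, Dev 17, Grace 9, Omar 12, Sam 12. Grace eliminated.
Round 3: Carla 15, Dev 17, Omar 12, Sam 21. Omar eliminated.
Round 4: Carla 15, Dev 29, Sam 21. Carla eliminated.
Round 5: Dev 29, Sam 36. Sam has a majority (≥33).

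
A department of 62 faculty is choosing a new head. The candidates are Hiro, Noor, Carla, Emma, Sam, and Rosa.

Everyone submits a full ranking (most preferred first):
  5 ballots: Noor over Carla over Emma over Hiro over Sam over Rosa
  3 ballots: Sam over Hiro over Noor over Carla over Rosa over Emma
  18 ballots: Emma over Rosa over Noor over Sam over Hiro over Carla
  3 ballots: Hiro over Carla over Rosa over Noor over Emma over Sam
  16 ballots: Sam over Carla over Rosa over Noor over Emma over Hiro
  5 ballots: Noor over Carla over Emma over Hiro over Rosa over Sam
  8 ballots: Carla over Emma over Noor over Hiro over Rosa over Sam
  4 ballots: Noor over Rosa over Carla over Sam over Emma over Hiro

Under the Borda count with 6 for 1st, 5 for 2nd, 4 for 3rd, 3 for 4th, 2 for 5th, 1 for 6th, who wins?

Noor

Hiro: 5×3 + 3×5 + 18×2 + 3×6 + 16×1 + 5×3 + 8×3 + 4×1 = 143
Noor: 5×6 + 3×4 + 18×4 + 3×3 + 16×3 + 5×6 + 8×4 + 4×6 = 257
Carla: 5×5 + 3×3 + 18×1 + 3×5 + 16×5 + 5×5 + 8×6 + 4×4 = 236
Emma: 5×4 + 3×1 + 18×6 + 3×2 + 16×2 + 5×4 + 8×5 + 4×2 = 237
Sam: 5×2 + 3×6 + 18×3 + 3×1 + 16×6 + 5×1 + 8×1 + 4×3 = 206
Rosa: 5×1 + 3×2 + 18×5 + 3×4 + 16×4 + 5×2 + 8×2 + 4×5 = 223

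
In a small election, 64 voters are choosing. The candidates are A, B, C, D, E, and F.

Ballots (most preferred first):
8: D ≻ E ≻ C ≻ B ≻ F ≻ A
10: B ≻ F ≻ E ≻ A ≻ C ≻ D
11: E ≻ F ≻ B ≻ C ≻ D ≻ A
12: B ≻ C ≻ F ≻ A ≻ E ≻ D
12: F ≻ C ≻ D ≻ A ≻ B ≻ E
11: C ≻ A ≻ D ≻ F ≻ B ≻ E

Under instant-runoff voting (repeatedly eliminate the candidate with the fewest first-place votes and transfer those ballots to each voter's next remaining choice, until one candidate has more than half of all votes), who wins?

F

Round 1: A 0, B 22, C 11, D 8, E 11, F 12. A eliminated.
Round 2: B 22, C 11, D 8, E 11, F 12. D eliminated.
Round 3: B 22, C 11, E 19, F 12. C eliminated.
Round 4: B 22, E 19, F 23. E eliminated.
Round 5: B 30, F 34. F has a majority (≥33).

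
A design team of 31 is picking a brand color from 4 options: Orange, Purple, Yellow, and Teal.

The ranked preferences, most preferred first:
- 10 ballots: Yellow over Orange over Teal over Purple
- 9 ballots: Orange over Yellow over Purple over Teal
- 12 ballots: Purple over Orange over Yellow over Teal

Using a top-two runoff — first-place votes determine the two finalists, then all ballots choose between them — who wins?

Round 1 first-place votes: Orange 9, Purple 12, Yellow 10, Teal 0. Purple and Yellow advance.
Runoff: Purple is ranked above Yellow on 12 ballots, Yellow above Purple on 19.

Yellow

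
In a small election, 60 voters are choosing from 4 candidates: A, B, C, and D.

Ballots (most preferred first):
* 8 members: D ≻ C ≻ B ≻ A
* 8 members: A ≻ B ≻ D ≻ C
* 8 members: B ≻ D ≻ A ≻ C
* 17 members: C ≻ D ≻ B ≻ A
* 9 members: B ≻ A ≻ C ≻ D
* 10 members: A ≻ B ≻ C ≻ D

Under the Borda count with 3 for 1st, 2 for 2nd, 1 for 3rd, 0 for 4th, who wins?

A: 8×0 + 8×3 + 8×1 + 17×0 + 9×2 + 10×3 = 80
B: 8×1 + 8×2 + 8×3 + 17×1 + 9×3 + 10×2 = 112
C: 8×2 + 8×0 + 8×0 + 17×3 + 9×1 + 10×1 = 86
D: 8×3 + 8×1 + 8×2 + 17×2 + 9×0 + 10×0 = 82

B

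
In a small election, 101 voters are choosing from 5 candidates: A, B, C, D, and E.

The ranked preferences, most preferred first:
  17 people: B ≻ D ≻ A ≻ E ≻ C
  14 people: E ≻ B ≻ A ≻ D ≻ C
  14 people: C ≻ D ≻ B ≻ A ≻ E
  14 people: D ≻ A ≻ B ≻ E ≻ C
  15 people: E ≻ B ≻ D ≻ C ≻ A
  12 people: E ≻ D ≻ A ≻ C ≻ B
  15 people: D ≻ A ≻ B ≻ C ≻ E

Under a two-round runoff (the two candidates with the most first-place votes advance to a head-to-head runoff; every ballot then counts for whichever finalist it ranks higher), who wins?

Round 1 first-place votes: A 0, B 17, C 14, D 29, E 41. E and D advance.
Runoff: E is ranked above D on 41 ballots, D above E on 60.

D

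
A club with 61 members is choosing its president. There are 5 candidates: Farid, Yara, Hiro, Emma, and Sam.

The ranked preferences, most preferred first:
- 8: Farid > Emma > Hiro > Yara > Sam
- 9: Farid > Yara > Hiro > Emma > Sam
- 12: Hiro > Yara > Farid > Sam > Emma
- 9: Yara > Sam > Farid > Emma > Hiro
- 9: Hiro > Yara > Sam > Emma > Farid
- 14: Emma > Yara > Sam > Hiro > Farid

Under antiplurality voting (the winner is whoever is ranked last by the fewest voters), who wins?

Yara

Last-place votes: Farid 23, Yara 0, Hiro 9, Emma 12, Sam 17.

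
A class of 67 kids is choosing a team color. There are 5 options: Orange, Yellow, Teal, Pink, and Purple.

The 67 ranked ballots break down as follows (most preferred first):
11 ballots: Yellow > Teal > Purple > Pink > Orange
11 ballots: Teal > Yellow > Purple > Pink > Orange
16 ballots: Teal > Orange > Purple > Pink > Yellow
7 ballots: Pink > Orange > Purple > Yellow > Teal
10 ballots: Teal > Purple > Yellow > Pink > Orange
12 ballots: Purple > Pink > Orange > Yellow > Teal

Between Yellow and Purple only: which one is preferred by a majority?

Yellow is ranked above Purple on 22 ballots; Purple above Yellow on 45.

Purple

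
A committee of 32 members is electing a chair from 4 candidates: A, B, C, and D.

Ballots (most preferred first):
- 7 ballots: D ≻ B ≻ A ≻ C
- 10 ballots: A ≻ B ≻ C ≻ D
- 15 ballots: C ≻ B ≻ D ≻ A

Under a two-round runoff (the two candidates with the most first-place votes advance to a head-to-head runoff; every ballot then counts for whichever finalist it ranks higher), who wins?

Round 1 first-place votes: A 10, B 0, C 15, D 7. C and A advance.
Runoff: C is ranked above A on 15 ballots, A above C on 17.

A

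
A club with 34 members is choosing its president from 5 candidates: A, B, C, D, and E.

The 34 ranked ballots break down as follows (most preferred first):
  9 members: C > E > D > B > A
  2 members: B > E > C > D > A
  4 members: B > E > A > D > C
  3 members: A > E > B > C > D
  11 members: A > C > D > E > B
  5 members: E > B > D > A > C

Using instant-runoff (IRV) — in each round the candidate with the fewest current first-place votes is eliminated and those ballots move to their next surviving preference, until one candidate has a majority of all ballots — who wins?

B

Round 1: A 14, B 6, C 9, D 0, E 5. D eliminated.
Round 2: A 14, B 6, C 9, E 5. E eliminated.
Round 3: A 14, B 11, C 9. C eliminated.
Round 4: A 14, B 20. B has a majority (≥18).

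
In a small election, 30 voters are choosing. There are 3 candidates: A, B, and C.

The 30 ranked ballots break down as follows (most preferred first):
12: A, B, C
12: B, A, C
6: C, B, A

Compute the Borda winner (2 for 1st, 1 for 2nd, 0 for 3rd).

A: 12×2 + 12×1 + 6×0 = 36
B: 12×1 + 12×2 + 6×1 = 42
C: 12×0 + 12×0 + 6×2 = 12

B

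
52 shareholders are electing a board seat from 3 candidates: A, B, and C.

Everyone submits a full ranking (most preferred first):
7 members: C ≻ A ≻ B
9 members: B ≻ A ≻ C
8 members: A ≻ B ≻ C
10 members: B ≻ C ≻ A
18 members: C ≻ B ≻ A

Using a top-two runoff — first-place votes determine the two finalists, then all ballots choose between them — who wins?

Round 1 first-place votes: A 8, B 19, C 25. C and B advance.
Runoff: C is ranked above B on 25 ballots, B above C on 27.

B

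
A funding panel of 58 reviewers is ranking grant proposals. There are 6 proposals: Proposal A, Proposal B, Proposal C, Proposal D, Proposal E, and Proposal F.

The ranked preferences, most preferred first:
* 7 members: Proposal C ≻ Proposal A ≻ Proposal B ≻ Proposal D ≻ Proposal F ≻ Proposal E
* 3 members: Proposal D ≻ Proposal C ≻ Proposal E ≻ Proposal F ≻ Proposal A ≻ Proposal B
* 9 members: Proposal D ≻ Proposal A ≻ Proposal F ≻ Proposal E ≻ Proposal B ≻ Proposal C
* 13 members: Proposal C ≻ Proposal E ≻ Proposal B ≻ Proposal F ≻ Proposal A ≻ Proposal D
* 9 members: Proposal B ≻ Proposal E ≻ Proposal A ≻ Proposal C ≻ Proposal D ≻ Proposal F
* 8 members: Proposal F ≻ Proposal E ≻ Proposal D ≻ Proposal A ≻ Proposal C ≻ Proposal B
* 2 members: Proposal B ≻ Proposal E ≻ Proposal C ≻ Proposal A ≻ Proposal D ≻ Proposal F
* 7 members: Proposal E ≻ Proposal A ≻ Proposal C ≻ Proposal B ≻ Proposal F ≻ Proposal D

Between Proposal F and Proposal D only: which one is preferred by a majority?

Proposal D

Proposal F is ranked above Proposal D on 28 ballots; Proposal D above Proposal F on 30.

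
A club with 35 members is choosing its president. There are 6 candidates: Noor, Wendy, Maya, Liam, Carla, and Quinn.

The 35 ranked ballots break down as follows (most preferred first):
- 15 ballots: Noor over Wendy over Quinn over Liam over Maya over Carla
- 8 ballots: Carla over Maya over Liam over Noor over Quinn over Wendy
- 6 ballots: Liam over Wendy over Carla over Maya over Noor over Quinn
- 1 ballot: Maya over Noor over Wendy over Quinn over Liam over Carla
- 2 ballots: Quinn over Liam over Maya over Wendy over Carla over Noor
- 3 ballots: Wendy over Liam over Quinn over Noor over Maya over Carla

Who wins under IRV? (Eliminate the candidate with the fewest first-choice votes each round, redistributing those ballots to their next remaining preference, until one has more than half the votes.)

Round 1: Noor 15, Wendy 3, Maya 1, Liam 6, Carla 8, Quinn 2. Maya eliminated.
Round 2: Noor 16, Wendy 3, Liam 6, Carla 8, Quinn 2. Quinn eliminated.
Round 3: Noor 16, Wendy 3, Liam 8, Carla 8. Wendy eliminated.
Round 4: Noor 16, Liam 11, Carla 8. Carla eliminated.
Round 5: Noor 16, Liam 19. Liam has a majority (≥18).

Liam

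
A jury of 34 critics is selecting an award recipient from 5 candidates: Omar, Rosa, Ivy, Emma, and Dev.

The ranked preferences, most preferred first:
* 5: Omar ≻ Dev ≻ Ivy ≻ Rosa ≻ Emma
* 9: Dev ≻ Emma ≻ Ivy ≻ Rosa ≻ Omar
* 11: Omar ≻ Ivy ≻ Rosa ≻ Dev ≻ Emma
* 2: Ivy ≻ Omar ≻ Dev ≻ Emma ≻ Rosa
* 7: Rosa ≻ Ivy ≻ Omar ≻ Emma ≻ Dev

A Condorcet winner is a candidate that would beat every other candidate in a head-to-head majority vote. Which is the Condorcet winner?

Ivy

Ivy vs Omar: 18–16
Ivy vs Rosa: 27–7
Ivy vs Emma: 25–9
Ivy vs Dev: 20–14
Ivy beats every other candidate.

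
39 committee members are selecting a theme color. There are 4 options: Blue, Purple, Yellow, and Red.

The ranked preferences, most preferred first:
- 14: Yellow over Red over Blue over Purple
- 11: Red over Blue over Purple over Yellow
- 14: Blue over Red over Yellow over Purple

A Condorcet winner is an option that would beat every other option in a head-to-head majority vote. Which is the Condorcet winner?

Red

Red vs Blue: 25–14
Red vs Purple: 39–0
Red vs Yellow: 25–14
Red beats every other option.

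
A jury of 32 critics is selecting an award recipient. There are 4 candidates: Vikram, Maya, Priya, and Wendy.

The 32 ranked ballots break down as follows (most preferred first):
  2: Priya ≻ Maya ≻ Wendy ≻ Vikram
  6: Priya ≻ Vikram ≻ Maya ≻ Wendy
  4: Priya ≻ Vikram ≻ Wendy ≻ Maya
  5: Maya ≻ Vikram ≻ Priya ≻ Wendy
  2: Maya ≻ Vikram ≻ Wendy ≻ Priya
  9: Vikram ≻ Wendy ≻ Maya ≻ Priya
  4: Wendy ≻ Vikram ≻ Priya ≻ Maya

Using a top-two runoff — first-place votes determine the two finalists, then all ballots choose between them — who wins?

Round 1 first-place votes: Vikram 9, Maya 7, Priya 12, Wendy 4. Priya and Vikram advance.
Runoff: Priya is ranked above Vikram on 12 ballots, Vikram above Priya on 20.

Vikram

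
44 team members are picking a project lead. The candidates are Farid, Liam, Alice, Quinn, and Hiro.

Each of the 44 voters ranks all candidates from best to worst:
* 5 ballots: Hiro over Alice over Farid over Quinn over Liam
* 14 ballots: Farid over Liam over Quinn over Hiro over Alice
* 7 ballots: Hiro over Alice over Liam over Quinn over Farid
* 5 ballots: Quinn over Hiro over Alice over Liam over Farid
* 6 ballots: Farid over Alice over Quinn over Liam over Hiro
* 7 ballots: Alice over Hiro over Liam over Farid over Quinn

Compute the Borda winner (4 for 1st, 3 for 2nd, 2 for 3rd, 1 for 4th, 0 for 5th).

Farid: 5×2 + 14×4 + 7×0 + 5×0 + 6×4 + 7×1 = 97
Liam: 5×0 + 14×3 + 7×2 + 5×1 + 6×1 + 7×2 = 81
Alice: 5×3 + 14×0 + 7×3 + 5×2 + 6×3 + 7×4 = 92
Quinn: 5×1 + 14×2 + 7×1 + 5×4 + 6×2 + 7×0 = 72
Hiro: 5×4 + 14×1 + 7×4 + 5×3 + 6×0 + 7×3 = 98

Hiro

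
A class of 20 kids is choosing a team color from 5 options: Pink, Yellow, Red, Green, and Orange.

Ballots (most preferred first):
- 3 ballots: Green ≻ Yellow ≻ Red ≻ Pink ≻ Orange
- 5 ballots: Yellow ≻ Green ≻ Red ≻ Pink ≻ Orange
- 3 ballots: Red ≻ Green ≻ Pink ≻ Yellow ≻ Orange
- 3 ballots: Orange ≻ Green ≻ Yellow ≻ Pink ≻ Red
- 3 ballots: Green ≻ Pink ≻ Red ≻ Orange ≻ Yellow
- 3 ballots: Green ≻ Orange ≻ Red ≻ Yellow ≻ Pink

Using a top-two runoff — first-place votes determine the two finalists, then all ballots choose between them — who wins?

Green

Round 1 first-place votes: Pink 0, Yellow 5, Red 3, Green 9, Orange 3. Green and Yellow advance.
Runoff: Green is ranked above Yellow on 15 ballots, Yellow above Green on 5.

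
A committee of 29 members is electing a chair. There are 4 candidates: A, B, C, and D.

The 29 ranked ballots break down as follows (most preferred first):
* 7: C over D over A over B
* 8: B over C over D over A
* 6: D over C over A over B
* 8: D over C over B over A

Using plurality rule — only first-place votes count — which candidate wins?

D

First-place votes: A 0, B 8, C 7, D 14.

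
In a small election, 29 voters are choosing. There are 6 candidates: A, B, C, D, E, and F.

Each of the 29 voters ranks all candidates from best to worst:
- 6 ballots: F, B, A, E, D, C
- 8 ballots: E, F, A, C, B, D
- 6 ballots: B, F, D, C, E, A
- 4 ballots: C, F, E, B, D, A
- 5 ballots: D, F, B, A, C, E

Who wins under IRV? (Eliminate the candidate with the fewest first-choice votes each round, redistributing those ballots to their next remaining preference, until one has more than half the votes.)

Round 1: A 0, B 6, C 4, D 5, E 8, F 6. A eliminated.
Round 2: B 6, C 4, D 5, E 8, F 6. C eliminated.
Round 3: B 6, D 5, E 8, F 10. D eliminated.
Round 4: B 6, E 8, F 15. F has a majority (≥15).

F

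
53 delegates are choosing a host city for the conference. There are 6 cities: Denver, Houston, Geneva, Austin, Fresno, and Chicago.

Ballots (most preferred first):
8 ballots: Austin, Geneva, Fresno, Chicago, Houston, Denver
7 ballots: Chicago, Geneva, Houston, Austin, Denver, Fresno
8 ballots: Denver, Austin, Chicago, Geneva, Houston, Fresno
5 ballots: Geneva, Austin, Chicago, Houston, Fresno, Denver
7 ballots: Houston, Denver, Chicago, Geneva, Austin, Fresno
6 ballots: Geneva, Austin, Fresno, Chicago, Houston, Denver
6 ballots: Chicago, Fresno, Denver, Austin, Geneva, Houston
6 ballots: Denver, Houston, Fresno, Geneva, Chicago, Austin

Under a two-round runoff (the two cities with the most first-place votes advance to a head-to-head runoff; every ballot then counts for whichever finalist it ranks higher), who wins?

Chicago

Round 1 first-place votes: Denver 14, Houston 7, Geneva 11, Austin 8, Fresno 0, Chicago 13. Denver and Chicago advance.
Runoff: Denver is ranked above Chicago on 21 ballots, Chicago above Denver on 32.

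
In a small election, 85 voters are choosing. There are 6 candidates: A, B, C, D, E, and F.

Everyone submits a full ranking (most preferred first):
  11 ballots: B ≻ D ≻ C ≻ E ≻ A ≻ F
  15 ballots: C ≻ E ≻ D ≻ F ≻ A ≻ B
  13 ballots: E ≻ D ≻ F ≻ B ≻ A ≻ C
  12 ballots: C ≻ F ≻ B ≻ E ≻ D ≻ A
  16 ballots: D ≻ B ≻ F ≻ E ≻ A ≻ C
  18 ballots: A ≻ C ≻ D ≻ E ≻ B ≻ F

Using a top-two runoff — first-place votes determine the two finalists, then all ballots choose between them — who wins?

A

Round 1 first-place votes: A 18, B 11, C 27, D 16, E 13, F 0. C and A advance.
Runoff: C is ranked above A on 38 ballots, A above C on 47.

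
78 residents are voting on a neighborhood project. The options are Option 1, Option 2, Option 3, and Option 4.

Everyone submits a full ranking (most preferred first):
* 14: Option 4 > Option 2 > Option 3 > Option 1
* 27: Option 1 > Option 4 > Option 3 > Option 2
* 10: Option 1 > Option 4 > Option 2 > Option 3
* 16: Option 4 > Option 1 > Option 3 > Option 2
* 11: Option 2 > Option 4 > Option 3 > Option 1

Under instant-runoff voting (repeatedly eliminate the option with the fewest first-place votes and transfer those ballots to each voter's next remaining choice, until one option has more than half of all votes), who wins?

Round 1: Option 1 37, Option 2 11, Option 3 0, Option 4 30. Option 3 eliminated.
Round 2: Option 1 37, Option 2 11, Option 4 30. Option 2 eliminated.
Round 3: Option 1 37, Option 4 41. Option 4 has a majority (≥40).

Option 4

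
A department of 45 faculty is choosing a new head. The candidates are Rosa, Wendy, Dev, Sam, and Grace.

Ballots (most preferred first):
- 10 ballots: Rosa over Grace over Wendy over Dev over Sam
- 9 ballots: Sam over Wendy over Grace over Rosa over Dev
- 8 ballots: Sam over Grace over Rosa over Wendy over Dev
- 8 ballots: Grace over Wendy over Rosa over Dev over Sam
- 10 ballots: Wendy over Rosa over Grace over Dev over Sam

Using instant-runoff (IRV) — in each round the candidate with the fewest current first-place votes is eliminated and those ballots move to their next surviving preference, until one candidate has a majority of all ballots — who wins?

Wendy

Round 1: Rosa 10, Wendy 10, Dev 0, Sam 17, Grace 8. Dev eliminated.
Round 2: Rosa 10, Wendy 10, Sam 17, Grace 8. Grace eliminated.
Round 3: Rosa 10, Wendy 18, Sam 17. Rosa eliminated.
Round 4: Wendy 28, Sam 17. Wendy has a majority (≥23).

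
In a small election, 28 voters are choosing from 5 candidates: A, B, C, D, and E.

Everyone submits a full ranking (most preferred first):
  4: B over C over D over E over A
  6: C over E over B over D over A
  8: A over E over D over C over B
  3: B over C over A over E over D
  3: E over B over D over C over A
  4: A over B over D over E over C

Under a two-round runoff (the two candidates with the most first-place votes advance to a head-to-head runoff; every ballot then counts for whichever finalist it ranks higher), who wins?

Round 1 first-place votes: A 12, B 7, C 6, D 0, E 3. A and B advance.
Runoff: A is ranked above B on 12 ballots, B above A on 16.

B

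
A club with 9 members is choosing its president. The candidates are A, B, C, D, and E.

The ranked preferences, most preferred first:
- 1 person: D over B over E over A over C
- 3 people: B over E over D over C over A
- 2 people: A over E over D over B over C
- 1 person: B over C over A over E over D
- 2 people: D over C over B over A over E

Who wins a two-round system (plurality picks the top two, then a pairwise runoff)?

D

Round 1 first-place votes: A 2, B 4, C 0, D 3, E 0. B and D advance.
Runoff: B is ranked above D on 4 ballots, D above B on 5.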